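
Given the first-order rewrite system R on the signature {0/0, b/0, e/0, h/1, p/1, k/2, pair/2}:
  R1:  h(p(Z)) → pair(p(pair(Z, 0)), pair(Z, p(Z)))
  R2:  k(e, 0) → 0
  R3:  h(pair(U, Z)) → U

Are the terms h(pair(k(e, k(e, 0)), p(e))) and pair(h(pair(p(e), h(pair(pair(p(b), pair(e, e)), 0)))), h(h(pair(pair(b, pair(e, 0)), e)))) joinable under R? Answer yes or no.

Reduce t₁ = h(pair(k(e, k(e, 0)), p(e))):
1. h(pair(k(e, k(e, 0)), p(e)))  →  k(e, k(e, 0))   [R3 at ε]
2. k(e, k(e, 0))  →  k(e, 0)   [R2 at 2]
3. k(e, 0)  →  0   [R2 at ε]

Reduce t₂ = pair(h(pair(p(e), h(pair(pair(p(b), pair(e, e)), 0)))), h(h(pair(pair(b, pair(e, 0)), e)))):
1. pair(h(pair(p(e), h(pair(pair(p(b), pair(e, e)), 0)))), h(h(pair(pair(b, pair(e, 0)), e))))  →  pair(p(e), h(h(pair(pair(b, pair(e, 0)), e))))   [R3 at 1]
2. pair(p(e), h(h(pair(pair(b, pair(e, 0)), e))))  →  pair(p(e), h(pair(b, pair(e, 0))))   [R3 at 2.1]
3. pair(p(e), h(pair(b, pair(e, 0))))  →  pair(p(e), b)   [R3 at 2]

no — NF(t₁) = 0, NF(t₂) = pair(p(e), b)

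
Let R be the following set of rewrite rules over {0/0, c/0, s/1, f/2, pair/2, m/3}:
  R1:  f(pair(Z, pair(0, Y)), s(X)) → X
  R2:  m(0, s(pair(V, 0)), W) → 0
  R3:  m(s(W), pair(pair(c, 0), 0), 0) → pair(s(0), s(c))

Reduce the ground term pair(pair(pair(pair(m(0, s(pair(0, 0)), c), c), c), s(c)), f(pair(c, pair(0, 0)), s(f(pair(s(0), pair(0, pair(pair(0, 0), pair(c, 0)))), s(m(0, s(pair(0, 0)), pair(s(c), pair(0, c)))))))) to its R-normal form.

1. pair(pair(pair(pair(m(0, s(pair(0, 0)), c), c), c), s(c)), f(pair(c, pair(0, 0)), s(f(pair(s(0), pair(0, pair(pair(0, 0), pair(c, 0)))), s(m(0, s(pair(0, 0)), pair(s(c), pair(0, c))))))))  →  pair(pair(pair(pair(0, c), c), s(c)), f(pair(c, pair(0, 0)), s(f(pair(s(0), pair(0, pair(pair(0, 0), pair(c, 0)))), s(m(0, s(pair(0, 0)), pair(s(c), pair(0, c))))))))   [R2 at 1.1.1.1]
2. pair(pair(pair(pair(0, c), c), s(c)), f(pair(c, pair(0, 0)), s(f(pair(s(0), pair(0, pair(pair(0, 0), pair(c, 0)))), s(m(0, s(pair(0, 0)), pair(s(c), pair(0, c))))))))  →  pair(pair(pair(pair(0, c), c), s(c)), f(pair(s(0), pair(0, pair(pair(0, 0), pair(c, 0)))), s(m(0, s(pair(0, 0)), pair(s(c), pair(0, c))))))   [R1 at 2]
3. pair(pair(pair(pair(0, c), c), s(c)), f(pair(s(0), pair(0, pair(pair(0, 0), pair(c, 0)))), s(m(0, s(pair(0, 0)), pair(s(c), pair(0, c))))))  →  pair(pair(pair(pair(0, c), c), s(c)), m(0, s(pair(0, 0)), pair(s(c), pair(0, c))))   [R1 at 2]
4. pair(pair(pair(pair(0, c), c), s(c)), m(0, s(pair(0, 0)), pair(s(c), pair(0, c))))  →  pair(pair(pair(pair(0, c), c), s(c)), 0)   [R2 at 2]

pair(pair(pair(pair(0, c), c), s(c)), 0)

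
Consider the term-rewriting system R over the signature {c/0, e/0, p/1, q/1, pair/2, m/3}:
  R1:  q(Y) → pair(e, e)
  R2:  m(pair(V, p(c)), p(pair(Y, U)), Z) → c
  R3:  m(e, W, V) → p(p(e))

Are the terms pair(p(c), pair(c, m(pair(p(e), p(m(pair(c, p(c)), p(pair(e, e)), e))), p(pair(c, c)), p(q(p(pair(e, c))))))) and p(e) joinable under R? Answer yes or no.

Reduce t₁ = pair(p(c), pair(c, m(pair(p(e), p(m(pair(c, p(c)), p(pair(e, e)), e))), p(pair(c, c)), p(q(p(pair(e, c))))))):
1. pair(p(c), pair(c, m(pair(p(e), p(m(pair(c, p(c)), p(pair(e, e)), e))), p(pair(c, c)), p(q(p(pair(e, c)))))))  →  pair(p(c), pair(c, m(pair(p(e), p(c)), p(pair(c, c)), p(q(p(pair(e, c)))))))   [R2 at 2.2.1.2.1]
2. pair(p(c), pair(c, m(pair(p(e), p(c)), p(pair(c, c)), p(q(p(pair(e, c)))))))  →  pair(p(c), pair(c, c))   [R2 at 2.2]

Reduce t₂ = p(e):

no — NF(t₁) = pair(p(c), pair(c, c)), NF(t₂) = p(e)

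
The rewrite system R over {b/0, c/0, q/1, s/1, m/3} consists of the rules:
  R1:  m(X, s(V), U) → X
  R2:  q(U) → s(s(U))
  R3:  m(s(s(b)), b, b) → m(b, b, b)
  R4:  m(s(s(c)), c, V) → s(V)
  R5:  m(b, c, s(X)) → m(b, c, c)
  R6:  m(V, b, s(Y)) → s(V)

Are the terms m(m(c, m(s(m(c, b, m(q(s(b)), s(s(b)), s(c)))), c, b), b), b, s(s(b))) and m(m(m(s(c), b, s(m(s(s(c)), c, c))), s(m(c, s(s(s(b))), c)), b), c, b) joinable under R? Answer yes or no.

Reduce t₁ = m(m(c, m(s(m(c, b, m(q(s(b)), s(s(b)), s(c)))), c, b), b), b, s(s(b))):
1. m(m(c, m(s(m(c, b, m(q(s(b)), s(s(b)), s(c)))), c, b), b), b, s(s(b)))  →  s(m(c, m(s(m(c, b, m(q(s(b)), s(s(b)), s(c)))), c, b), b))   [R6 at ε]
2. s(m(c, m(s(m(c, b, m(q(s(b)), s(s(b)), s(c)))), c, b), b))  →  s(m(c, m(s(m(c, b, q(s(b)))), c, b), b))   [R1 at 1.2.1.1.3]
3. s(m(c, m(s(m(c, b, q(s(b)))), c, b), b))  →  s(m(c, m(s(m(c, b, s(s(s(b))))), c, b), b))   [R2 at 1.2.1.1.3]
4. s(m(c, m(s(m(c, b, s(s(s(b))))), c, b), b))  →  s(m(c, m(s(s(c)), c, b), b))   [R6 at 1.2.1.1]
5. s(m(c, m(s(s(c)), c, b), b))  →  s(m(c, s(b), b))   [R4 at 1.2]
6. s(m(c, s(b), b))  →  s(c)   [R1 at 1]

Reduce t₂ = m(m(m(s(c), b, s(m(s(s(c)), c, c))), s(m(c, s(s(s(b))), c)), b), c, b):
1. m(m(m(s(c), b, s(m(s(s(c)), c, c))), s(m(c, s(s(s(b))), c)), b), c, b)  →  m(m(s(c), b, s(m(s(s(c)), c, c))), c, b)   [R1 at 1]
2. m(m(s(c), b, s(m(s(s(c)), c, c))), c, b)  →  m(s(s(c)), c, b)   [R6 at 1]
3. m(s(s(c)), c, b)  →  s(b)   [R4 at ε]

no — NF(t₁) = s(c), NF(t₂) = s(b)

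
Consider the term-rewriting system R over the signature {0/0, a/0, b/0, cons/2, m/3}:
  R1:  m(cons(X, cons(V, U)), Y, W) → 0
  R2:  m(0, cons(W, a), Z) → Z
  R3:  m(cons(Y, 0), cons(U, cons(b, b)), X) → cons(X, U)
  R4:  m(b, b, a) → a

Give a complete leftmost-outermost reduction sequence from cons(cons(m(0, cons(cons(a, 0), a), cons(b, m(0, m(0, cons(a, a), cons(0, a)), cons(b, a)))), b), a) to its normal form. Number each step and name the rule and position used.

cons(cons(cons(b, cons(b, a)), b), a)

1. cons(cons(m(0, cons(cons(a, 0), a), cons(b, m(0, m(0, cons(a, a), cons(0, a)), cons(b, a)))), b), a)  →  cons(cons(cons(b, m(0, m(0, cons(a, a), cons(0, a)), cons(b, a))), b), a)   [R2 at 1.1]
2. cons(cons(cons(b, m(0, m(0, cons(a, a), cons(0, a)), cons(b, a))), b), a)  →  cons(cons(cons(b, m(0, cons(0, a), cons(b, a))), b), a)   [R2 at 1.1.2.2]
3. cons(cons(cons(b, m(0, cons(0, a), cons(b, a))), b), a)  →  cons(cons(cons(b, cons(b, a)), b), a)   [R2 at 1.1.2]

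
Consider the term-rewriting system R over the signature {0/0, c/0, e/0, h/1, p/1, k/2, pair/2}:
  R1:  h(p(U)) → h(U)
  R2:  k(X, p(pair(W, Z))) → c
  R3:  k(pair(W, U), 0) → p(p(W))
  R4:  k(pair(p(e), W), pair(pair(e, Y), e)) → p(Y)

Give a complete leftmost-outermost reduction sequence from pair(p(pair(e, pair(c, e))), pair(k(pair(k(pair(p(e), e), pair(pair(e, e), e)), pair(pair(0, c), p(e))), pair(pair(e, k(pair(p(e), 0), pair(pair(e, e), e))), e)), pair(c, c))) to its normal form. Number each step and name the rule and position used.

pair(p(pair(e, pair(c, e))), pair(p(p(e)), pair(c, c)))

1. pair(p(pair(e, pair(c, e))), pair(k(pair(k(pair(p(e), e), pair(pair(e, e), e)), pair(pair(0, c), p(e))), pair(pair(e, k(pair(p(e), 0), pair(pair(e, e), e))), e)), pair(c, c)))  →  pair(p(pair(e, pair(c, e))), pair(k(pair(p(e), pair(pair(0, c), p(e))), pair(pair(e, k(pair(p(e), 0), pair(pair(e, e), e))), e)), pair(c, c)))   [R4 at 2.1.1.1]
2. pair(p(pair(e, pair(c, e))), pair(k(pair(p(e), pair(pair(0, c), p(e))), pair(pair(e, k(pair(p(e), 0), pair(pair(e, e), e))), e)), pair(c, c)))  →  pair(p(pair(e, pair(c, e))), pair(p(k(pair(p(e), 0), pair(pair(e, e), e))), pair(c, c)))   [R4 at 2.1]
3. pair(p(pair(e, pair(c, e))), pair(p(k(pair(p(e), 0), pair(pair(e, e), e))), pair(c, c)))  →  pair(p(pair(e, pair(c, e))), pair(p(p(e)), pair(c, c)))   [R4 at 2.1.1]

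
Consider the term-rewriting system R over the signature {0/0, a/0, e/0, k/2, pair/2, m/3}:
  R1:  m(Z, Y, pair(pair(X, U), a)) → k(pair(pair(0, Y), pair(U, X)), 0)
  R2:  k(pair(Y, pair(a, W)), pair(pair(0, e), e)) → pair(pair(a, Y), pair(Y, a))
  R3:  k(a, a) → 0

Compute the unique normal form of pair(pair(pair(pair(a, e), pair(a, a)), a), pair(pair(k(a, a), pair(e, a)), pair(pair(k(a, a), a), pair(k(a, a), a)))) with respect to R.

1. pair(pair(pair(pair(a, e), pair(a, a)), a), pair(pair(k(a, a), pair(e, a)), pair(pair(k(a, a), a), pair(k(a, a), a))))  →  pair(pair(pair(pair(a, e), pair(a, a)), a), pair(pair(0, pair(e, a)), pair(pair(k(a, a), a), pair(k(a, a), a))))   [R3 at 2.1.1]
2. pair(pair(pair(pair(a, e), pair(a, a)), a), pair(pair(0, pair(e, a)), pair(pair(k(a, a), a), pair(k(a, a), a))))  →  pair(pair(pair(pair(a, e), pair(a, a)), a), pair(pair(0, pair(e, a)), pair(pair(0, a), pair(k(a, a), a))))   [R3 at 2.2.1.1]
3. pair(pair(pair(pair(a, e), pair(a, a)), a), pair(pair(0, pair(e, a)), pair(pair(0, a), pair(k(a, a), a))))  →  pair(pair(pair(pair(a, e), pair(a, a)), a), pair(pair(0, pair(e, a)), pair(pair(0, a), pair(0, a))))   [R3 at 2.2.2.1]

pair(pair(pair(pair(a, e), pair(a, a)), a), pair(pair(0, pair(e, a)), pair(pair(0, a), pair(0, a))))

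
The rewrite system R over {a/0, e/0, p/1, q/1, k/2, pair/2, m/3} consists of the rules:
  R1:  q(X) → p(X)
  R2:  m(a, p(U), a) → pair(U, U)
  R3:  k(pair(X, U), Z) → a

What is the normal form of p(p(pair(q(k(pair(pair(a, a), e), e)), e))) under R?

1. p(p(pair(q(k(pair(pair(a, a), e), e)), e)))  →  p(p(pair(p(k(pair(pair(a, a), e), e)), e)))   [R1 at 1.1.1]
2. p(p(pair(p(k(pair(pair(a, a), e), e)), e)))  →  p(p(pair(p(a), e)))   [R3 at 1.1.1.1]

p(p(pair(p(a), e)))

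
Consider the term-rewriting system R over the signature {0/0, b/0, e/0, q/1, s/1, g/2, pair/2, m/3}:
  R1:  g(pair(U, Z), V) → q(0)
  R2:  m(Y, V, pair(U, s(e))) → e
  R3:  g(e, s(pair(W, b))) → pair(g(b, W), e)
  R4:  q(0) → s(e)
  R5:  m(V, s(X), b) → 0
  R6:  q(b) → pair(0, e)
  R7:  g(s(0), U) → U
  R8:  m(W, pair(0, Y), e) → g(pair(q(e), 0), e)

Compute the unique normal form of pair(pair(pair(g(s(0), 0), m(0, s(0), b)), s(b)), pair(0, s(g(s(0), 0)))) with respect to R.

pair(pair(pair(0, 0), s(b)), pair(0, s(0)))

1. pair(pair(pair(g(s(0), 0), m(0, s(0), b)), s(b)), pair(0, s(g(s(0), 0))))  →  pair(pair(pair(0, m(0, s(0), b)), s(b)), pair(0, s(g(s(0), 0))))   [R7 at 1.1.1]
2. pair(pair(pair(0, m(0, s(0), b)), s(b)), pair(0, s(g(s(0), 0))))  →  pair(pair(pair(0, 0), s(b)), pair(0, s(g(s(0), 0))))   [R5 at 1.1.2]
3. pair(pair(pair(0, 0), s(b)), pair(0, s(g(s(0), 0))))  →  pair(pair(pair(0, 0), s(b)), pair(0, s(0)))   [R7 at 2.2.1]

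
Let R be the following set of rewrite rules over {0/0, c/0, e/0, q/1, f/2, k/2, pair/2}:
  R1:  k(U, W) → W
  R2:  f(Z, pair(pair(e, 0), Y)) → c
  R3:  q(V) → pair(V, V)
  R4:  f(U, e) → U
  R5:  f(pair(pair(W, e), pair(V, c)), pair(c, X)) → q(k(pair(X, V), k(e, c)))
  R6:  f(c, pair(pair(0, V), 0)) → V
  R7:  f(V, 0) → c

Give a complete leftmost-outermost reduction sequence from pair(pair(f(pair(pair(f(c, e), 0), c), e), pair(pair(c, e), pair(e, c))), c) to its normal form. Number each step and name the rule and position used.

pair(pair(pair(pair(c, 0), c), pair(pair(c, e), pair(e, c))), c)

1. pair(pair(f(pair(pair(f(c, e), 0), c), e), pair(pair(c, e), pair(e, c))), c)  →  pair(pair(pair(pair(f(c, e), 0), c), pair(pair(c, e), pair(e, c))), c)   [R4 at 1.1]
2. pair(pair(pair(pair(f(c, e), 0), c), pair(pair(c, e), pair(e, c))), c)  →  pair(pair(pair(pair(c, 0), c), pair(pair(c, e), pair(e, c))), c)   [R4 at 1.1.1.1]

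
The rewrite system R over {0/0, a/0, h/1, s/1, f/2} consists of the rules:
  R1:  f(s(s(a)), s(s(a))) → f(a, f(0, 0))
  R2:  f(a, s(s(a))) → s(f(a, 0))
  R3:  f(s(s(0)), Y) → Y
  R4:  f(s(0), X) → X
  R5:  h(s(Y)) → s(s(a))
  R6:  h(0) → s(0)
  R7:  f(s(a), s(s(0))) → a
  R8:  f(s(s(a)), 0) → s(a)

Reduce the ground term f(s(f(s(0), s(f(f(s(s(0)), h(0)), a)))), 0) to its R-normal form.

1. f(s(f(s(0), s(f(f(s(s(0)), h(0)), a)))), 0)  →  f(s(s(f(f(s(s(0)), h(0)), a))), 0)   [R4 at 1.1]
2. f(s(s(f(f(s(s(0)), h(0)), a))), 0)  →  f(s(s(f(h(0), a))), 0)   [R3 at 1.1.1.1]
3. f(s(s(f(h(0), a))), 0)  →  f(s(s(f(s(0), a))), 0)   [R6 at 1.1.1.1]
4. f(s(s(f(s(0), a))), 0)  →  f(s(s(a)), 0)   [R4 at 1.1.1]
5. f(s(s(a)), 0)  →  s(a)   [R8 at ε]

s(a)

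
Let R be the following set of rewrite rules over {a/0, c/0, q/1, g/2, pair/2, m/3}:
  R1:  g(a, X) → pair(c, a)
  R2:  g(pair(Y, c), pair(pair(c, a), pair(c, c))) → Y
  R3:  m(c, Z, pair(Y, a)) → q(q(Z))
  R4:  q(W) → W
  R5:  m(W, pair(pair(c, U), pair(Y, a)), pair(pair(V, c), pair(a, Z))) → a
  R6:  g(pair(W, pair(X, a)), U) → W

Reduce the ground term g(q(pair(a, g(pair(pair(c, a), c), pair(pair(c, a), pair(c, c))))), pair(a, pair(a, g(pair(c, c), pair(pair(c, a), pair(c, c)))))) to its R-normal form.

1. g(q(pair(a, g(pair(pair(c, a), c), pair(pair(c, a), pair(c, c))))), pair(a, pair(a, g(pair(c, c), pair(pair(c, a), pair(c, c))))))  →  g(pair(a, g(pair(pair(c, a), c), pair(pair(c, a), pair(c, c)))), pair(a, pair(a, g(pair(c, c), pair(pair(c, a), pair(c, c))))))   [R4 at 1]
2. g(pair(a, g(pair(pair(c, a), c), pair(pair(c, a), pair(c, c)))), pair(a, pair(a, g(pair(c, c), pair(pair(c, a), pair(c, c))))))  →  g(pair(a, pair(c, a)), pair(a, pair(a, g(pair(c, c), pair(pair(c, a), pair(c, c))))))   [R2 at 1.2]
3. g(pair(a, pair(c, a)), pair(a, pair(a, g(pair(c, c), pair(pair(c, a), pair(c, c))))))  →  a   [R6 at ε]

a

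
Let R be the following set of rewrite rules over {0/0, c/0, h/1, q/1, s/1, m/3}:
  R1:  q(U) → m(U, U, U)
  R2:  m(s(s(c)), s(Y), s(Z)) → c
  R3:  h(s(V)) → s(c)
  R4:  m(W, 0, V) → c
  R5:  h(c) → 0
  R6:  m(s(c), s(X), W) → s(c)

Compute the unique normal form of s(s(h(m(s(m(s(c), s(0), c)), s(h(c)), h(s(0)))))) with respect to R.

1. s(s(h(m(s(m(s(c), s(0), c)), s(h(c)), h(s(0))))))  →  s(s(h(m(s(s(c)), s(h(c)), h(s(0))))))   [R6 at 1.1.1.1.1]
2. s(s(h(m(s(s(c)), s(h(c)), h(s(0))))))  →  s(s(h(m(s(s(c)), s(0), h(s(0))))))   [R5 at 1.1.1.2.1]
3. s(s(h(m(s(s(c)), s(0), h(s(0))))))  →  s(s(h(m(s(s(c)), s(0), s(c)))))   [R3 at 1.1.1.3]
4. s(s(h(m(s(s(c)), s(0), s(c)))))  →  s(s(h(c)))   [R2 at 1.1.1]
5. s(s(h(c)))  →  s(s(0))   [R5 at 1.1]

s(s(0))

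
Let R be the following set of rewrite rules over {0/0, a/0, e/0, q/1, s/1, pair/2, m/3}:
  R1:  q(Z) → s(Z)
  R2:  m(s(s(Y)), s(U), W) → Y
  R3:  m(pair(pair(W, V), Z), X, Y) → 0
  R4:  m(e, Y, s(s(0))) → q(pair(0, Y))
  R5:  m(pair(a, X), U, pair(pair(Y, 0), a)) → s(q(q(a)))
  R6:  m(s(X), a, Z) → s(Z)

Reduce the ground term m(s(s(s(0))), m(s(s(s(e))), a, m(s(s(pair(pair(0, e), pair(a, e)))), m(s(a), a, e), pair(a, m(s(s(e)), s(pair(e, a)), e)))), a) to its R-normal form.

s(0)

1. m(s(s(s(0))), m(s(s(s(e))), a, m(s(s(pair(pair(0, e), pair(a, e)))), m(s(a), a, e), pair(a, m(s(s(e)), s(pair(e, a)), e)))), a)  →  m(s(s(s(0))), s(m(s(s(pair(pair(0, e), pair(a, e)))), m(s(a), a, e), pair(a, m(s(s(e)), s(pair(e, a)), e)))), a)   [R6 at 2]
2. m(s(s(s(0))), s(m(s(s(pair(pair(0, e), pair(a, e)))), m(s(a), a, e), pair(a, m(s(s(e)), s(pair(e, a)), e)))), a)  →  s(0)   [R2 at ε]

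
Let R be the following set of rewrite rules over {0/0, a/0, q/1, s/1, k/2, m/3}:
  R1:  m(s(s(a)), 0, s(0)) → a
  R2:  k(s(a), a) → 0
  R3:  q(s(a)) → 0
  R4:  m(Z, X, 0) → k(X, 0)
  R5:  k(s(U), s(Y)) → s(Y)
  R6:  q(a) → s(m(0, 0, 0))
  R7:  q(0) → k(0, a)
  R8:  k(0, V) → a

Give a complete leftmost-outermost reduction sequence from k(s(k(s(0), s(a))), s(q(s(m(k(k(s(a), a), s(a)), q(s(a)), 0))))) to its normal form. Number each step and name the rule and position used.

s(0)

1. k(s(k(s(0), s(a))), s(q(s(m(k(k(s(a), a), s(a)), q(s(a)), 0)))))  →  s(q(s(m(k(k(s(a), a), s(a)), q(s(a)), 0))))   [R5 at ε]
2. s(q(s(m(k(k(s(a), a), s(a)), q(s(a)), 0))))  →  s(q(s(k(q(s(a)), 0))))   [R4 at 1.1.1]
3. s(q(s(k(q(s(a)), 0))))  →  s(q(s(k(0, 0))))   [R3 at 1.1.1.1]
4. s(q(s(k(0, 0))))  →  s(q(s(a)))   [R8 at 1.1.1]
5. s(q(s(a)))  →  s(0)   [R3 at 1]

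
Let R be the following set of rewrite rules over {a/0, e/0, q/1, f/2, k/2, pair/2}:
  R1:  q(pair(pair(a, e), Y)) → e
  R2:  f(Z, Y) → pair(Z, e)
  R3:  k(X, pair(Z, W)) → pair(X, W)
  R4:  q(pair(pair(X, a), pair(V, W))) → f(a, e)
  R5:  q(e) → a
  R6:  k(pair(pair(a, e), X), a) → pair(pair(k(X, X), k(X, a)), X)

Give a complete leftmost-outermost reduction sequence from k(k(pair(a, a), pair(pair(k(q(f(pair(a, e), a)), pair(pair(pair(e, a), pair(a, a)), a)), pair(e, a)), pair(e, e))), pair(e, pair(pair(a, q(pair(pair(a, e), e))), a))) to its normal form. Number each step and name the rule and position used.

1. k(k(pair(a, a), pair(pair(k(q(f(pair(a, e), a)), pair(pair(pair(e, a), pair(a, a)), a)), pair(e, a)), pair(e, e))), pair(e, pair(pair(a, q(pair(pair(a, e), e))), a)))  →  pair(k(pair(a, a), pair(pair(k(q(f(pair(a, e), a)), pair(pair(pair(e, a), pair(a, a)), a)), pair(e, a)), pair(e, e))), pair(pair(a, q(pair(pair(a, e), e))), a))   [R3 at ε]
2. pair(k(pair(a, a), pair(pair(k(q(f(pair(a, e), a)), pair(pair(pair(e, a), pair(a, a)), a)), pair(e, a)), pair(e, e))), pair(pair(a, q(pair(pair(a, e), e))), a))  →  pair(pair(pair(a, a), pair(e, e)), pair(pair(a, q(pair(pair(a, e), e))), a))   [R3 at 1]
3. pair(pair(pair(a, a), pair(e, e)), pair(pair(a, q(pair(pair(a, e), e))), a))  →  pair(pair(pair(a, a), pair(e, e)), pair(pair(a, e), a))   [R1 at 2.1.2]

pair(pair(pair(a, a), pair(e, e)), pair(pair(a, e), a))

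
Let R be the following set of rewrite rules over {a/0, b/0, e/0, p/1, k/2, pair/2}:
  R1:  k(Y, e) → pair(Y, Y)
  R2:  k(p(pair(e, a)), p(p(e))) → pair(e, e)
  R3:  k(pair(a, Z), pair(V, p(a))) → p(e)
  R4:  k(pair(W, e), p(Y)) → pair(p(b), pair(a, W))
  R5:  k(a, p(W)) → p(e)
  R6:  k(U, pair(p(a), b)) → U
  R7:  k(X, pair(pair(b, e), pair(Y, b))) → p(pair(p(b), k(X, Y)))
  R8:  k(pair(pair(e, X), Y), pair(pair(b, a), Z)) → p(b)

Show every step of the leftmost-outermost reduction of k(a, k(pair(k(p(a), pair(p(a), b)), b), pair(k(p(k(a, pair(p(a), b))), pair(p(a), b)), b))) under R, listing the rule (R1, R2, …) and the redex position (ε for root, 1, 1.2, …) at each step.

1. k(a, k(pair(k(p(a), pair(p(a), b)), b), pair(k(p(k(a, pair(p(a), b))), pair(p(a), b)), b)))  →  k(a, k(pair(p(a), b), pair(k(p(k(a, pair(p(a), b))), pair(p(a), b)), b)))   [R6 at 2.1.1]
2. k(a, k(pair(p(a), b), pair(k(p(k(a, pair(p(a), b))), pair(p(a), b)), b)))  →  k(a, k(pair(p(a), b), pair(p(k(a, pair(p(a), b))), b)))   [R6 at 2.2.1]
3. k(a, k(pair(p(a), b), pair(p(k(a, pair(p(a), b))), b)))  →  k(a, k(pair(p(a), b), pair(p(a), b)))   [R6 at 2.2.1.1]
4. k(a, k(pair(p(a), b), pair(p(a), b)))  →  k(a, pair(p(a), b))   [R6 at 2]
5. k(a, pair(p(a), b))  →  a   [R6 at ε]

a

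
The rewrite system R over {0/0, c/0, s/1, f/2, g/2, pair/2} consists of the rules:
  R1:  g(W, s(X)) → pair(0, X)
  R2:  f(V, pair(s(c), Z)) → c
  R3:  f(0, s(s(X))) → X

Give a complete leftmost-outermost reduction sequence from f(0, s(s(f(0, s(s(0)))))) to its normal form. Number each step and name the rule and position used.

1. f(0, s(s(f(0, s(s(0))))))  →  f(0, s(s(0)))   [R3 at ε]
2. f(0, s(s(0)))  →  0   [R3 at ε]

0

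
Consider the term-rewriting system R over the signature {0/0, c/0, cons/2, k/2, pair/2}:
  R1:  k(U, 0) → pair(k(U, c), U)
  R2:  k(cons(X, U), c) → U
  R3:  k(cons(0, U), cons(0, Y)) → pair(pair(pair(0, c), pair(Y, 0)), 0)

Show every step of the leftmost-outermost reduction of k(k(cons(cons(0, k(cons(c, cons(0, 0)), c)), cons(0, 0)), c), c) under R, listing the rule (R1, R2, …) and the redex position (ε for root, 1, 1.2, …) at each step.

1. k(k(cons(cons(0, k(cons(c, cons(0, 0)), c)), cons(0, 0)), c), c)  →  k(cons(0, 0), c)   [R2 at 1]
2. k(cons(0, 0), c)  →  0   [R2 at ε]

0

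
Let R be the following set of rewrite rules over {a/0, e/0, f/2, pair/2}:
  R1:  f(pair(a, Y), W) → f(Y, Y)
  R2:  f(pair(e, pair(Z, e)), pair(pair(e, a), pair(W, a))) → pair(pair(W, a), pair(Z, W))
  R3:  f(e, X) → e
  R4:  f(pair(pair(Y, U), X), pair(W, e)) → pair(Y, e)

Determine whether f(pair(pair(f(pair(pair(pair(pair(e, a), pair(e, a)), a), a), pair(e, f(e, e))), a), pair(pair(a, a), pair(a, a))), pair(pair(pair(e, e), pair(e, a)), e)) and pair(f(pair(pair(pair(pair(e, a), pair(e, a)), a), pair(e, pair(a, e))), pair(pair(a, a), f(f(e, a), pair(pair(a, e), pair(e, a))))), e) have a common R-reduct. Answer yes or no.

Reduce t₁ = f(pair(pair(f(pair(pair(pair(pair(e, a), pair(e, a)), a), a), pair(e, f(e, e))), a), pair(pair(a, a), pair(a, a))), pair(pair(pair(e, e), pair(e, a)), e)):
1. f(pair(pair(f(pair(pair(pair(pair(e, a), pair(e, a)), a), a), pair(e, f(e, e))), a), pair(pair(a, a), pair(a, a))), pair(pair(pair(e, e), pair(e, a)), e))  →  pair(f(pair(pair(pair(pair(e, a), pair(e, a)), a), a), pair(e, f(e, e))), e)   [R4 at ε]
2. pair(f(pair(pair(pair(pair(e, a), pair(e, a)), a), a), pair(e, f(e, e))), e)  →  pair(f(pair(pair(pair(pair(e, a), pair(e, a)), a), a), pair(e, e)), e)   [R3 at 1.2.2]
3. pair(f(pair(pair(pair(pair(e, a), pair(e, a)), a), a), pair(e, e)), e)  →  pair(pair(pair(pair(e, a), pair(e, a)), e), e)   [R4 at 1]

Reduce t₂ = pair(f(pair(pair(pair(pair(e, a), pair(e, a)), a), pair(e, pair(a, e))), pair(pair(a, a), f(f(e, a), pair(pair(a, e), pair(e, a))))), e):
1. pair(f(pair(pair(pair(pair(e, a), pair(e, a)), a), pair(e, pair(a, e))), pair(pair(a, a), f(f(e, a), pair(pair(a, e), pair(e, a))))), e)  →  pair(f(pair(pair(pair(pair(e, a), pair(e, a)), a), pair(e, pair(a, e))), pair(pair(a, a), f(e, pair(pair(a, e), pair(e, a))))), e)   [R3 at 1.2.2.1]
2. pair(f(pair(pair(pair(pair(e, a), pair(e, a)), a), pair(e, pair(a, e))), pair(pair(a, a), f(e, pair(pair(a, e), pair(e, a))))), e)  →  pair(f(pair(pair(pair(pair(e, a), pair(e, a)), a), pair(e, pair(a, e))), pair(pair(a, a), e)), e)   [R3 at 1.2.2]
3. pair(f(pair(pair(pair(pair(e, a), pair(e, a)), a), pair(e, pair(a, e))), pair(pair(a, a), e)), e)  →  pair(pair(pair(pair(e, a), pair(e, a)), e), e)   [R4 at 1]

yes — NF(t₁) = pair(pair(pair(pair(e, a), pair(e, a)), e), e), NF(t₂) = pair(pair(pair(pair(e, a), pair(e, a)), e), e)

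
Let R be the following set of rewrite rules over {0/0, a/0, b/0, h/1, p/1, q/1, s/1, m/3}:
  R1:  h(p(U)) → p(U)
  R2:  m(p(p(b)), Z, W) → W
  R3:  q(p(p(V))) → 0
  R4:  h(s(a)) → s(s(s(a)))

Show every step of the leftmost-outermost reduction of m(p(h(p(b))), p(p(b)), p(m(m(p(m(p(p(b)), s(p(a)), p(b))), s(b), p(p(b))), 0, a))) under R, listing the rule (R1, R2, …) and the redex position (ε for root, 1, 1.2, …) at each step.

1. m(p(h(p(b))), p(p(b)), p(m(m(p(m(p(p(b)), s(p(a)), p(b))), s(b), p(p(b))), 0, a)))  →  m(p(p(b)), p(p(b)), p(m(m(p(m(p(p(b)), s(p(a)), p(b))), s(b), p(p(b))), 0, a)))   [R1 at 1.1]
2. m(p(p(b)), p(p(b)), p(m(m(p(m(p(p(b)), s(p(a)), p(b))), s(b), p(p(b))), 0, a)))  →  p(m(m(p(m(p(p(b)), s(p(a)), p(b))), s(b), p(p(b))), 0, a))   [R2 at ε]
3. p(m(m(p(m(p(p(b)), s(p(a)), p(b))), s(b), p(p(b))), 0, a))  →  p(m(m(p(p(b)), s(b), p(p(b))), 0, a))   [R2 at 1.1.1.1]
4. p(m(m(p(p(b)), s(b), p(p(b))), 0, a))  →  p(m(p(p(b)), 0, a))   [R2 at 1.1]
5. p(m(p(p(b)), 0, a))  →  p(a)   [R2 at 1]

p(a)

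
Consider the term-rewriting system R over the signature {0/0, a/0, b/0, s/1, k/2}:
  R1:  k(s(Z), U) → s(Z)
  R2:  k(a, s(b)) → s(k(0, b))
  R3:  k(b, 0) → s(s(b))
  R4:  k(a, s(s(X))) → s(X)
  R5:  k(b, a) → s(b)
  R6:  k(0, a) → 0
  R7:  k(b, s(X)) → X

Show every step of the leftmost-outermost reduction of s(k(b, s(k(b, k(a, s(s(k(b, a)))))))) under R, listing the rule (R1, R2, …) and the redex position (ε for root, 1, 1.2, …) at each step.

1. s(k(b, s(k(b, k(a, s(s(k(b, a))))))))  →  s(k(b, k(a, s(s(k(b, a))))))   [R7 at 1]
2. s(k(b, k(a, s(s(k(b, a))))))  →  s(k(b, s(k(b, a))))   [R4 at 1.2]
3. s(k(b, s(k(b, a))))  →  s(k(b, a))   [R7 at 1]
4. s(k(b, a))  →  s(s(b))   [R5 at 1]

s(s(b))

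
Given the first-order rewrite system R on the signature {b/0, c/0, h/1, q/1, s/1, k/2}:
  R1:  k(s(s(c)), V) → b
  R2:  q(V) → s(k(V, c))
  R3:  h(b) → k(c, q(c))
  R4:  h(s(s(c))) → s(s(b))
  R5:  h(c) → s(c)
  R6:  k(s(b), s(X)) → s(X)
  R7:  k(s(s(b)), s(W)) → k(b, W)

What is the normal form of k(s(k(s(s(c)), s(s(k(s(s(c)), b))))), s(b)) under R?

1. k(s(k(s(s(c)), s(s(k(s(s(c)), b))))), s(b))  →  k(s(b), s(b))   [R1 at 1.1]
2. k(s(b), s(b))  →  s(b)   [R6 at ε]

s(b)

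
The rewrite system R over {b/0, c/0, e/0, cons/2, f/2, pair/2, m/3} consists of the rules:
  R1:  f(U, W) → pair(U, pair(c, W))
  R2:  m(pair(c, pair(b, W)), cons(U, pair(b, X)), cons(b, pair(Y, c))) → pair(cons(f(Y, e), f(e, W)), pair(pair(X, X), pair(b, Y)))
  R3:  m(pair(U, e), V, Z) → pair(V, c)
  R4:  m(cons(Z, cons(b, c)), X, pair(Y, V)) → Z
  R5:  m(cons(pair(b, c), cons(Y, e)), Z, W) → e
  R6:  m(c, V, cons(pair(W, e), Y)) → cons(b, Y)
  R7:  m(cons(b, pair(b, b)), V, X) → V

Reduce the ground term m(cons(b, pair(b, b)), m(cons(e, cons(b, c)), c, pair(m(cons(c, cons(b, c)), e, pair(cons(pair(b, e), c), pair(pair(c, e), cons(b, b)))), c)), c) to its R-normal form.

e

1. m(cons(b, pair(b, b)), m(cons(e, cons(b, c)), c, pair(m(cons(c, cons(b, c)), e, pair(cons(pair(b, e), c), pair(pair(c, e), cons(b, b)))), c)), c)  →  m(cons(e, cons(b, c)), c, pair(m(cons(c, cons(b, c)), e, pair(cons(pair(b, e), c), pair(pair(c, e), cons(b, b)))), c))   [R7 at ε]
2. m(cons(e, cons(b, c)), c, pair(m(cons(c, cons(b, c)), e, pair(cons(pair(b, e), c), pair(pair(c, e), cons(b, b)))), c))  →  e   [R4 at ε]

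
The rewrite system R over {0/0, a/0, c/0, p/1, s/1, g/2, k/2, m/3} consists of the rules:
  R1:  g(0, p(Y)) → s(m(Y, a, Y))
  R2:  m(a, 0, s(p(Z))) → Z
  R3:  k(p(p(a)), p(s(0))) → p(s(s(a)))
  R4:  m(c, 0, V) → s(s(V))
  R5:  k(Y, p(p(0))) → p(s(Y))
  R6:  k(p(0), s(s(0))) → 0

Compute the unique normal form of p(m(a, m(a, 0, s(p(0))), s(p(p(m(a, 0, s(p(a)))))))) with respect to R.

1. p(m(a, m(a, 0, s(p(0))), s(p(p(m(a, 0, s(p(a))))))))  →  p(m(a, 0, s(p(p(m(a, 0, s(p(a))))))))   [R2 at 1.2]
2. p(m(a, 0, s(p(p(m(a, 0, s(p(a))))))))  →  p(p(m(a, 0, s(p(a)))))   [R2 at 1]
3. p(p(m(a, 0, s(p(a)))))  →  p(p(a))   [R2 at 1.1]

p(p(a))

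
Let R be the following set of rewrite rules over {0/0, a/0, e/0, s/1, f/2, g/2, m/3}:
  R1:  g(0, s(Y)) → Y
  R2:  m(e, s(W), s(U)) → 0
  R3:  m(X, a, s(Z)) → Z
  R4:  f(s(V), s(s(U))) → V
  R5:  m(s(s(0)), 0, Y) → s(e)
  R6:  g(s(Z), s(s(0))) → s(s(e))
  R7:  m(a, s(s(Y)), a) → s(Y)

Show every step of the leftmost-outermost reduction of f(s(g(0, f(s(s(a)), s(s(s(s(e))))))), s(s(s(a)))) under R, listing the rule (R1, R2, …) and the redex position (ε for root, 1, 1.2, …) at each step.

1. f(s(g(0, f(s(s(a)), s(s(s(s(e))))))), s(s(s(a))))  →  g(0, f(s(s(a)), s(s(s(s(e))))))   [R4 at ε]
2. g(0, f(s(s(a)), s(s(s(s(e))))))  →  g(0, s(a))   [R4 at 2]
3. g(0, s(a))  →  a   [R1 at ε]

a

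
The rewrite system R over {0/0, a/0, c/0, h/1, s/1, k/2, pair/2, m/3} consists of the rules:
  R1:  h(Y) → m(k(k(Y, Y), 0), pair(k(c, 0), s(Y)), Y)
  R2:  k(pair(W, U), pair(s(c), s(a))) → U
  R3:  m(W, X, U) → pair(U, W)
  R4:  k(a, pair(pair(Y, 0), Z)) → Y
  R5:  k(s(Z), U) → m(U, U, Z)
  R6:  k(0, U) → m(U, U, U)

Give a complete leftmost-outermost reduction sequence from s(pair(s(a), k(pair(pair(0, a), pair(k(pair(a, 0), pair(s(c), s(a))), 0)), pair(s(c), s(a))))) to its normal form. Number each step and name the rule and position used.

s(pair(s(a), pair(0, 0)))

1. s(pair(s(a), k(pair(pair(0, a), pair(k(pair(a, 0), pair(s(c), s(a))), 0)), pair(s(c), s(a)))))  →  s(pair(s(a), pair(k(pair(a, 0), pair(s(c), s(a))), 0)))   [R2 at 1.2]
2. s(pair(s(a), pair(k(pair(a, 0), pair(s(c), s(a))), 0)))  →  s(pair(s(a), pair(0, 0)))   [R2 at 1.2.1]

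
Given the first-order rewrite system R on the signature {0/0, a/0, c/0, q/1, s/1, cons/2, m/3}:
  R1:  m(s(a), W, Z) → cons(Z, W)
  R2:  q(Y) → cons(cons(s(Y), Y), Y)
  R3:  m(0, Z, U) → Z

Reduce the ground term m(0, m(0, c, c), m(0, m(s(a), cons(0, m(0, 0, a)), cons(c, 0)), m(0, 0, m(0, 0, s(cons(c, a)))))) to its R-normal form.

c

1. m(0, m(0, c, c), m(0, m(s(a), cons(0, m(0, 0, a)), cons(c, 0)), m(0, 0, m(0, 0, s(cons(c, a))))))  →  m(0, c, c)   [R3 at ε]
2. m(0, c, c)  →  c   [R3 at ε]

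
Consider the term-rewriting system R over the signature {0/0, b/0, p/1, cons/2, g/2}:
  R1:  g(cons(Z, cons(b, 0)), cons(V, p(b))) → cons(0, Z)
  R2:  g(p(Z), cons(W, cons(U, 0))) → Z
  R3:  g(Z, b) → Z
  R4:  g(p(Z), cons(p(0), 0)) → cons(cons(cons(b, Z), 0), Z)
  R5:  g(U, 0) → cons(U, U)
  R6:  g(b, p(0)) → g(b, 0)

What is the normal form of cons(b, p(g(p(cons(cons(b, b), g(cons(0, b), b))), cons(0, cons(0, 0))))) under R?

1. cons(b, p(g(p(cons(cons(b, b), g(cons(0, b), b))), cons(0, cons(0, 0)))))  →  cons(b, p(cons(cons(b, b), g(cons(0, b), b))))   [R2 at 2.1]
2. cons(b, p(cons(cons(b, b), g(cons(0, b), b))))  →  cons(b, p(cons(cons(b, b), cons(0, b))))   [R3 at 2.1.2]

cons(b, p(cons(cons(b, b), cons(0, b))))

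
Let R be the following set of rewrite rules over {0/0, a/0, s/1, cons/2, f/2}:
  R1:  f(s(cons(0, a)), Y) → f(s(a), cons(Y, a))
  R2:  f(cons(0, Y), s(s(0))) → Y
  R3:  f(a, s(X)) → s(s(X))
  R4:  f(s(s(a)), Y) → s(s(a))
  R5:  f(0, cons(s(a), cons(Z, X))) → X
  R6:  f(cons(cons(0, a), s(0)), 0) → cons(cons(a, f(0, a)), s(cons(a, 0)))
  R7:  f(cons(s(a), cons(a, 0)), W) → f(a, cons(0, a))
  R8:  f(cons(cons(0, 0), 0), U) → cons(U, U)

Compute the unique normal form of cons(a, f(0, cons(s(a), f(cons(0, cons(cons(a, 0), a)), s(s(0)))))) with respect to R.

1. cons(a, f(0, cons(s(a), f(cons(0, cons(cons(a, 0), a)), s(s(0))))))  →  cons(a, f(0, cons(s(a), cons(cons(a, 0), a))))   [R2 at 2.2.2]
2. cons(a, f(0, cons(s(a), cons(cons(a, 0), a))))  →  cons(a, a)   [R5 at 2]

cons(a, a)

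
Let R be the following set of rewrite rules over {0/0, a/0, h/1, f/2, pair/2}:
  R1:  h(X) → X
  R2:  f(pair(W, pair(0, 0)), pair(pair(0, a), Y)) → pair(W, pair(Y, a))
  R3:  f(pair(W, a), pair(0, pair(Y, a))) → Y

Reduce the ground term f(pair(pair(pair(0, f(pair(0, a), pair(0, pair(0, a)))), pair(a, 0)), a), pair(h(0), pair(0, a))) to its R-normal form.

1. f(pair(pair(pair(0, f(pair(0, a), pair(0, pair(0, a)))), pair(a, 0)), a), pair(h(0), pair(0, a)))  →  f(pair(pair(pair(0, 0), pair(a, 0)), a), pair(h(0), pair(0, a)))   [R3 at 1.1.1.2]
2. f(pair(pair(pair(0, 0), pair(a, 0)), a), pair(h(0), pair(0, a)))  →  f(pair(pair(pair(0, 0), pair(a, 0)), a), pair(0, pair(0, a)))   [R1 at 2.1]
3. f(pair(pair(pair(0, 0), pair(a, 0)), a), pair(0, pair(0, a)))  →  0   [R3 at ε]

0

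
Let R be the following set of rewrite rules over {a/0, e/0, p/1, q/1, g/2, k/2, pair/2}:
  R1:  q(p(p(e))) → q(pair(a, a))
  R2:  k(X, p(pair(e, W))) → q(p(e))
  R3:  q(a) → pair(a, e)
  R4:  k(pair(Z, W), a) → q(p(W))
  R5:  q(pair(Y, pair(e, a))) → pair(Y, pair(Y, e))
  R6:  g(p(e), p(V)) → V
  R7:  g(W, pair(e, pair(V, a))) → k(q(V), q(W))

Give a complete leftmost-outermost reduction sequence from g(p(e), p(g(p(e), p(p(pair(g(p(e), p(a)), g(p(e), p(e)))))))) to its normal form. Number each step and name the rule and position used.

p(pair(a, e))

1. g(p(e), p(g(p(e), p(p(pair(g(p(e), p(a)), g(p(e), p(e))))))))  →  g(p(e), p(p(pair(g(p(e), p(a)), g(p(e), p(e))))))   [R6 at ε]
2. g(p(e), p(p(pair(g(p(e), p(a)), g(p(e), p(e))))))  →  p(pair(g(p(e), p(a)), g(p(e), p(e))))   [R6 at ε]
3. p(pair(g(p(e), p(a)), g(p(e), p(e))))  →  p(pair(a, g(p(e), p(e))))   [R6 at 1.1]
4. p(pair(a, g(p(e), p(e))))  →  p(pair(a, e))   [R6 at 1.2]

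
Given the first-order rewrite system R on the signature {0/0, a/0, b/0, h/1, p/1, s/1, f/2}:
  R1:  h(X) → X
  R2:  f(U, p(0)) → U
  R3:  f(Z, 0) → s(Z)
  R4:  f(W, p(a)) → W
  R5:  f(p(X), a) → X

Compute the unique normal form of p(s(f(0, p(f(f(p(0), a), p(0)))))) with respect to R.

1. p(s(f(0, p(f(f(p(0), a), p(0))))))  →  p(s(f(0, p(f(p(0), a)))))   [R2 at 1.1.2.1]
2. p(s(f(0, p(f(p(0), a)))))  →  p(s(f(0, p(0))))   [R5 at 1.1.2.1]
3. p(s(f(0, p(0))))  →  p(s(0))   [R2 at 1.1]

p(s(0))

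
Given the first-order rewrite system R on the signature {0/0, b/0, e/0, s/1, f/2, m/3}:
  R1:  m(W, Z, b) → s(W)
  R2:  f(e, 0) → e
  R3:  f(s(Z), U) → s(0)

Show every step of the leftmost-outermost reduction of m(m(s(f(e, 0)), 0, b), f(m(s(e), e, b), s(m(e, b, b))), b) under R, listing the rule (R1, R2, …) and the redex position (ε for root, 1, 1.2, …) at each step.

1. m(m(s(f(e, 0)), 0, b), f(m(s(e), e, b), s(m(e, b, b))), b)  →  s(m(s(f(e, 0)), 0, b))   [R1 at ε]
2. s(m(s(f(e, 0)), 0, b))  →  s(s(s(f(e, 0))))   [R1 at 1]
3. s(s(s(f(e, 0))))  →  s(s(s(e)))   [R2 at 1.1.1]

s(s(s(e)))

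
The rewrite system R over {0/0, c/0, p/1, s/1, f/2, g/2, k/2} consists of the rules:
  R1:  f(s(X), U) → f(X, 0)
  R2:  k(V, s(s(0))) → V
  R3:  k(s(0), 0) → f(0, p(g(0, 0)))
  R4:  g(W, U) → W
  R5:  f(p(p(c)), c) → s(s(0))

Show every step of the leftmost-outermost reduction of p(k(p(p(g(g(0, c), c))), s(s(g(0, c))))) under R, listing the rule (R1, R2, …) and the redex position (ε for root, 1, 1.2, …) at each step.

1. p(k(p(p(g(g(0, c), c))), s(s(g(0, c)))))  →  p(k(p(p(g(0, c))), s(s(g(0, c)))))   [R4 at 1.1.1.1]
2. p(k(p(p(g(0, c))), s(s(g(0, c)))))  →  p(k(p(p(0)), s(s(g(0, c)))))   [R4 at 1.1.1.1]
3. p(k(p(p(0)), s(s(g(0, c)))))  →  p(k(p(p(0)), s(s(0))))   [R4 at 1.2.1.1]
4. p(k(p(p(0)), s(s(0))))  →  p(p(p(0)))   [R2 at 1]

p(p(p(0)))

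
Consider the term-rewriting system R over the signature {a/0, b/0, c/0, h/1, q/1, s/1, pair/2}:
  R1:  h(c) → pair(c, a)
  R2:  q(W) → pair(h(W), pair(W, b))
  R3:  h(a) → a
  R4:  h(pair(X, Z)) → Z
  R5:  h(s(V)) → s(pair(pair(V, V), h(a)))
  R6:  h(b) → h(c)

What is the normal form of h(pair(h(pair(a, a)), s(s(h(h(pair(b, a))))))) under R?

1. h(pair(h(pair(a, a)), s(s(h(h(pair(b, a)))))))  →  s(s(h(h(pair(b, a)))))   [R4 at ε]
2. s(s(h(h(pair(b, a)))))  →  s(s(h(a)))   [R4 at 1.1.1]
3. s(s(h(a)))  →  s(s(a))   [R3 at 1.1]

s(s(a))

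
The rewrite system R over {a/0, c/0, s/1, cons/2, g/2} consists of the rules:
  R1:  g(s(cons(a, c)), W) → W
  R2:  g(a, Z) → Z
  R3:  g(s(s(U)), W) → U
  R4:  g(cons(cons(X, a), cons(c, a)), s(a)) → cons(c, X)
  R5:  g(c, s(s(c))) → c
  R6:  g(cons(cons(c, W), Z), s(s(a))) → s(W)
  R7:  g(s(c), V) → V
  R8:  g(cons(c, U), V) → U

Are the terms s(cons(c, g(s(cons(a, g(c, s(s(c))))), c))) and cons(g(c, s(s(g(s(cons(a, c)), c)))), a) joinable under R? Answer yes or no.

no — NF(t₁) = s(cons(c, c)), NF(t₂) = cons(c, a)

Reduce t₁ = s(cons(c, g(s(cons(a, g(c, s(s(c))))), c))):
1. s(cons(c, g(s(cons(a, g(c, s(s(c))))), c)))  →  s(cons(c, g(s(cons(a, c)), c)))   [R5 at 1.2.1.1.2]
2. s(cons(c, g(s(cons(a, c)), c)))  →  s(cons(c, c))   [R1 at 1.2]

Reduce t₂ = cons(g(c, s(s(g(s(cons(a, c)), c)))), a):
1. cons(g(c, s(s(g(s(cons(a, c)), c)))), a)  →  cons(g(c, s(s(c))), a)   [R1 at 1.2.1.1]
2. cons(g(c, s(s(c))), a)  →  cons(c, a)   [R5 at 1]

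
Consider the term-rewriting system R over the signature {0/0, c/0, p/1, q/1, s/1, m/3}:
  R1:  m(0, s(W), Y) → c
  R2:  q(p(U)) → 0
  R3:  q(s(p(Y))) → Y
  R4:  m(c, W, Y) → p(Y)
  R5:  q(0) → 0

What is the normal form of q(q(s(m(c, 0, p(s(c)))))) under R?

1. q(q(s(m(c, 0, p(s(c))))))  →  q(q(s(p(p(s(c))))))   [R4 at 1.1.1]
2. q(q(s(p(p(s(c))))))  →  q(p(s(c)))   [R3 at 1]
3. q(p(s(c)))  →  0   [R2 at ε]

0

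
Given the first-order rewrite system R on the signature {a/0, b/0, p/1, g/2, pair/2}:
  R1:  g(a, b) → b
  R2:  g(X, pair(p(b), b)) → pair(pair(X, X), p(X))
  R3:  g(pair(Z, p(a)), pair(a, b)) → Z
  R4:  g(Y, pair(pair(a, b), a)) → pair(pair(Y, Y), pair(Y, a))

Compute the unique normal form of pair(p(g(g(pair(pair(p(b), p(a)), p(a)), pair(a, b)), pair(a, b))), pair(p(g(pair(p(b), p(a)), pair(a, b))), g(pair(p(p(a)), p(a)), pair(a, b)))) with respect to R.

pair(p(p(b)), pair(p(p(b)), p(p(a))))

1. pair(p(g(g(pair(pair(p(b), p(a)), p(a)), pair(a, b)), pair(a, b))), pair(p(g(pair(p(b), p(a)), pair(a, b))), g(pair(p(p(a)), p(a)), pair(a, b))))  →  pair(p(g(pair(p(b), p(a)), pair(a, b))), pair(p(g(pair(p(b), p(a)), pair(a, b))), g(pair(p(p(a)), p(a)), pair(a, b))))   [R3 at 1.1.1]
2. pair(p(g(pair(p(b), p(a)), pair(a, b))), pair(p(g(pair(p(b), p(a)), pair(a, b))), g(pair(p(p(a)), p(a)), pair(a, b))))  →  pair(p(p(b)), pair(p(g(pair(p(b), p(a)), pair(a, b))), g(pair(p(p(a)), p(a)), pair(a, b))))   [R3 at 1.1]
3. pair(p(p(b)), pair(p(g(pair(p(b), p(a)), pair(a, b))), g(pair(p(p(a)), p(a)), pair(a, b))))  →  pair(p(p(b)), pair(p(p(b)), g(pair(p(p(a)), p(a)), pair(a, b))))   [R3 at 2.1.1]
4. pair(p(p(b)), pair(p(p(b)), g(pair(p(p(a)), p(a)), pair(a, b))))  →  pair(p(p(b)), pair(p(p(b)), p(p(a))))   [R3 at 2.2]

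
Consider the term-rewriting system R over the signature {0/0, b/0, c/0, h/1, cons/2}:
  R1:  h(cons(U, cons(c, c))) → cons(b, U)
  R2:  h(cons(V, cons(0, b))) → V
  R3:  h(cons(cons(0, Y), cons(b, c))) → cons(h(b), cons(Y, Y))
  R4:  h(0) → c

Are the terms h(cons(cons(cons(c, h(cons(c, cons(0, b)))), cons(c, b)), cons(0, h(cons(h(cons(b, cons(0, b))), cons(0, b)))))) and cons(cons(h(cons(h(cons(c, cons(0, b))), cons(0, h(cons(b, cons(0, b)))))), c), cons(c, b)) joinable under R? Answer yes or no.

Reduce t₁ = h(cons(cons(cons(c, h(cons(c, cons(0, b)))), cons(c, b)), cons(0, h(cons(h(cons(b, cons(0, b))), cons(0, b)))))):
1. h(cons(cons(cons(c, h(cons(c, cons(0, b)))), cons(c, b)), cons(0, h(cons(h(cons(b, cons(0, b))), cons(0, b))))))  →  h(cons(cons(cons(c, c), cons(c, b)), cons(0, h(cons(h(cons(b, cons(0, b))), cons(0, b))))))   [R2 at 1.1.1.2]
2. h(cons(cons(cons(c, c), cons(c, b)), cons(0, h(cons(h(cons(b, cons(0, b))), cons(0, b))))))  →  h(cons(cons(cons(c, c), cons(c, b)), cons(0, h(cons(b, cons(0, b))))))   [R2 at 1.2.2]
3. h(cons(cons(cons(c, c), cons(c, b)), cons(0, h(cons(b, cons(0, b))))))  →  h(cons(cons(cons(c, c), cons(c, b)), cons(0, b)))   [R2 at 1.2.2]
4. h(cons(cons(cons(c, c), cons(c, b)), cons(0, b)))  →  cons(cons(c, c), cons(c, b))   [R2 at ε]

Reduce t₂ = cons(cons(h(cons(h(cons(c, cons(0, b))), cons(0, h(cons(b, cons(0, b)))))), c), cons(c, b)):
1. cons(cons(h(cons(h(cons(c, cons(0, b))), cons(0, h(cons(b, cons(0, b)))))), c), cons(c, b))  →  cons(cons(h(cons(c, cons(0, h(cons(b, cons(0, b)))))), c), cons(c, b))   [R2 at 1.1.1.1]
2. cons(cons(h(cons(c, cons(0, h(cons(b, cons(0, b)))))), c), cons(c, b))  →  cons(cons(h(cons(c, cons(0, b))), c), cons(c, b))   [R2 at 1.1.1.2.2]
3. cons(cons(h(cons(c, cons(0, b))), c), cons(c, b))  →  cons(cons(c, c), cons(c, b))   [R2 at 1.1]

yes — NF(t₁) = cons(cons(c, c), cons(c, b)), NF(t₂) = cons(cons(c, c), cons(c, b))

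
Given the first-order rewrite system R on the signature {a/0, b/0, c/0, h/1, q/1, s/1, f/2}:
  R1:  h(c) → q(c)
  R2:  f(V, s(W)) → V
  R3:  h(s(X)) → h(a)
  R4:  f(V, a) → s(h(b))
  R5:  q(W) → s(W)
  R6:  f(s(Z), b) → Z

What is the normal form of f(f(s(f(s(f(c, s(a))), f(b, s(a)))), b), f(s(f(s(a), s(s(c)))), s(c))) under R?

1. f(f(s(f(s(f(c, s(a))), f(b, s(a)))), b), f(s(f(s(a), s(s(c)))), s(c)))  →  f(f(s(f(c, s(a))), f(b, s(a))), f(s(f(s(a), s(s(c)))), s(c)))   [R6 at 1]
2. f(f(s(f(c, s(a))), f(b, s(a))), f(s(f(s(a), s(s(c)))), s(c)))  →  f(f(s(c), f(b, s(a))), f(s(f(s(a), s(s(c)))), s(c)))   [R2 at 1.1.1]
3. f(f(s(c), f(b, s(a))), f(s(f(s(a), s(s(c)))), s(c)))  →  f(f(s(c), b), f(s(f(s(a), s(s(c)))), s(c)))   [R2 at 1.2]
4. f(f(s(c), b), f(s(f(s(a), s(s(c)))), s(c)))  →  f(c, f(s(f(s(a), s(s(c)))), s(c)))   [R6 at 1]
5. f(c, f(s(f(s(a), s(s(c)))), s(c)))  →  f(c, s(f(s(a), s(s(c)))))   [R2 at 2]
6. f(c, s(f(s(a), s(s(c)))))  →  c   [R2 at ε]

c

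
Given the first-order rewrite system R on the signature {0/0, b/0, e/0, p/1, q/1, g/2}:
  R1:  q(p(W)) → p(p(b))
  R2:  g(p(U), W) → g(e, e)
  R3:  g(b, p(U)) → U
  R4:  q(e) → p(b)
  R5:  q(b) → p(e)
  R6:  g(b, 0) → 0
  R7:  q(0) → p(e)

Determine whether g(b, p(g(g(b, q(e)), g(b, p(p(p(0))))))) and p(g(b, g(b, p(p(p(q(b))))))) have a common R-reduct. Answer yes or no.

Reduce t₁ = g(b, p(g(g(b, q(e)), g(b, p(p(p(0))))))):
1. g(b, p(g(g(b, q(e)), g(b, p(p(p(0)))))))  →  g(g(b, q(e)), g(b, p(p(p(0)))))   [R3 at ε]
2. g(g(b, q(e)), g(b, p(p(p(0)))))  →  g(g(b, p(b)), g(b, p(p(p(0)))))   [R4 at 1.2]
3. g(g(b, p(b)), g(b, p(p(p(0)))))  →  g(b, g(b, p(p(p(0)))))   [R3 at 1]
4. g(b, g(b, p(p(p(0)))))  →  g(b, p(p(0)))   [R3 at 2]
5. g(b, p(p(0)))  →  p(0)   [R3 at ε]

Reduce t₂ = p(g(b, g(b, p(p(p(q(b))))))):
1. p(g(b, g(b, p(p(p(q(b)))))))  →  p(g(b, p(p(q(b)))))   [R3 at 1.2]
2. p(g(b, p(p(q(b)))))  →  p(p(q(b)))   [R3 at 1]
3. p(p(q(b)))  →  p(p(p(e)))   [R5 at 1.1]

no — NF(t₁) = p(0), NF(t₂) = p(p(p(e)))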